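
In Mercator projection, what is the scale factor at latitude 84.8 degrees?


SF = 1 / cos(84.8) = 1 / 0.090633 = 11.034

11.034


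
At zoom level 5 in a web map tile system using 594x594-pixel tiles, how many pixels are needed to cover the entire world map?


tiles per axis = 2^5 = 32
total tiles = 32^2 = 1024
pixels per axis = 32 * 594 = 19008
total pixels = 19008^2 = 361304064

361304064 pixels


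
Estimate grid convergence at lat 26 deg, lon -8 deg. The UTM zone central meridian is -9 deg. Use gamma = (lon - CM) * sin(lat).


gamma = (-8 - -9) * sin(26) = 1 * 0.438371 = 0.438 degrees

0.438 degrees


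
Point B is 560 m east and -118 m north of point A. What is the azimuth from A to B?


az = atan2(560, -118) = 101.9 deg
adjusted to 0-360: 101.9 degrees

101.9 degrees


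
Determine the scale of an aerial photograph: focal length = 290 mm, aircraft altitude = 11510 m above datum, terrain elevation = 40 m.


scale = f / (H - h) = 290 mm / 11470 m = 290 / 11470000 = 1:39552

1:39552


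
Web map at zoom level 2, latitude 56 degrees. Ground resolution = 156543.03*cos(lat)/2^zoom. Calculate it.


res = 156543.03 * cos(56) / 2^2 = 156543.03 * 0.5591929 / 4 = 21884.44 m/pixel

21884.44 m/pixel


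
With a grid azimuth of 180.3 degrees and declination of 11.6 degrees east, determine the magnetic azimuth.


magnetic azimuth = grid azimuth - declination (east +ve)
mag_az = 180.3 - 11.6 = 168.7 degrees

168.7 degrees


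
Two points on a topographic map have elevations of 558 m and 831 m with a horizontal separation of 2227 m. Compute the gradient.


gradient = (831 - 558) / 2227 = 273 / 2227 = 0.1226

0.1226


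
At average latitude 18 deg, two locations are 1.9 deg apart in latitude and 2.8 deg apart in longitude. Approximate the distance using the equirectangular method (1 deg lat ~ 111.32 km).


dlat_km = 1.9 * 111.32 = 211.508
dlon_km = 2.8 * 111.32 * cos(18) ≈ 296.441
dist = sqrt(211.508^2 + 296.441^2) ≈ 364.2 km

364.2 km


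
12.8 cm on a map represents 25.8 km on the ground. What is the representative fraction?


ground = 25.8 km = 2580000 cm; RF denominator = ground / map = 2580000 / 12.8 ≈ 201563; RF = 1:201563

1:201563


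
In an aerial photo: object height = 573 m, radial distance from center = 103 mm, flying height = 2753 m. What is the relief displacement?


d = h * r / H = 573 * 103 / 2753 = 21.44 mm

21.44 mm


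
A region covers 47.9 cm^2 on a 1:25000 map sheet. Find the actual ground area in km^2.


ground_area = 47.9 * (25000/100)^2 = 2993750.0 m^2 = 2.99375 km^2 ≈ 2.994 km^2

2.994 km^2


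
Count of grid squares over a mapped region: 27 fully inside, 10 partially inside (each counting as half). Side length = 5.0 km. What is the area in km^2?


effective squares = 27 + 10 * 0.5 = 32.0
area = 32.0 * 25.0 = 800.0 km^2

800.0 km^2


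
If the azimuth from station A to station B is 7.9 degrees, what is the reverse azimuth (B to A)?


back azimuth = (7.9 + 180) mod 360 = 187.9 degrees

187.9 degrees


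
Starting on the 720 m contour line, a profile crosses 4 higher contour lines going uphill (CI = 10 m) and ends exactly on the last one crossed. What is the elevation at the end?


elevation = 720 + 4 * 10 = 760 m

760 m


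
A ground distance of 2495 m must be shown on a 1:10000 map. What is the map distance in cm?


map_cm = 2495 * 100 / 10000 = 24.95 cm

24.95 cm


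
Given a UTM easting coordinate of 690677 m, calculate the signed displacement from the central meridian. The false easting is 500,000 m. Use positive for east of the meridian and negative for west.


displacement = 690677 - 500000 = 190677 m

190677 m


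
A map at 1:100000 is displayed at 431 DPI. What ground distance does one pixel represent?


pixel_cm = 2.54 / 431 ≈ 0.005893 cm
ground = pixel_cm * 100000 / 100 = 2.54 * 100000 / (431 * 100) = 254000 / 43100 ≈ 5.89 m

5.89 m


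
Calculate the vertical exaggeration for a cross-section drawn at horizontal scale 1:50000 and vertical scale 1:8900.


VE = horizontal_scale / vertical_scale = 50000 / 8900 ≈ 5.6

5.6x


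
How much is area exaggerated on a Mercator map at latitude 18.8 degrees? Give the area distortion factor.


area_distortion = 1/cos^2(18.8) = 1.116

1.116


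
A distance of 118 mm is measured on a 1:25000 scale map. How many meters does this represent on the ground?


ground = 118 mm * 25000 / 1000 = 2950.0 m

2950.0 m


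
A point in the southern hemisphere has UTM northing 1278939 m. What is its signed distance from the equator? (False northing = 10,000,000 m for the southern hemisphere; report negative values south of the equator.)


For southern: actual = 1278939 - 10000000 = -8721061 m

-8721061 m


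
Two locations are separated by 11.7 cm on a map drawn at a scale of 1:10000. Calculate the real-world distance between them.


ground = 11.7 cm * 10000 / 100 = 1170.0 m = 1.17 km

1.17 km


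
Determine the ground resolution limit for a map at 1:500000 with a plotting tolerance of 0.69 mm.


ground = 0.69 mm * 500000 / 1000 = 345.0 m

345.0 m


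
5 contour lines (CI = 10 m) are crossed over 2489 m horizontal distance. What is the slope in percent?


elevation change = 5 * 10 = 50 m
slope = 50 / 2489 * 100 = 2.0%

2.0%


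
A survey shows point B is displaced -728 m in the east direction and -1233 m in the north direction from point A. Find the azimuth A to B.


az = atan2(-728, -1233) = -149.4 deg
adjusted to 0-360: 210.6 degrees

210.6 degrees


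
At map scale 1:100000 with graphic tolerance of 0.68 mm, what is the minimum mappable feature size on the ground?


ground = 0.68 mm * 100000 / 1000 = 68.0 m

68.0 m


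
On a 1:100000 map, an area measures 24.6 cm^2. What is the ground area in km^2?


ground_area = 24.6 * (100000/100)^2 = 24600000.0 m^2 = 24.6 km^2

24.6 km^2


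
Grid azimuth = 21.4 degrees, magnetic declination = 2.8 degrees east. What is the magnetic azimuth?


magnetic azimuth = grid azimuth - declination (east +ve)
mag_az = 21.4 - 2.8 = 18.6 degrees

18.6 degrees


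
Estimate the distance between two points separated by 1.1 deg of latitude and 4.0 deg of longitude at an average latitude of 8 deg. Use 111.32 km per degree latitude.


dlat_km = 1.1 * 111.32 = 122.452
dlon_km = 4.0 * 111.32 * cos(8) ≈ 440.947
dist = sqrt(122.452^2 + 440.947^2) ≈ 457.6 km

457.6 km


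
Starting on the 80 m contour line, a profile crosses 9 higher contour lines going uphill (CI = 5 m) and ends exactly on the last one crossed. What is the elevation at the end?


elevation = 80 + 9 * 5 = 125 m

125 m


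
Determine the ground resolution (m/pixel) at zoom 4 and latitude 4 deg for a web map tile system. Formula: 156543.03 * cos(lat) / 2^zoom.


res = 156543.03 * cos(4) / 2^4 = 156543.03 * 0.99756405 / 16 = 9760.11 m/pixel

9760.11 m/pixel


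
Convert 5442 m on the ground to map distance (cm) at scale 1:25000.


map_cm = 5442 * 100 / 25000 = 21.768 cm ≈ 21.77 cm

21.77 cm


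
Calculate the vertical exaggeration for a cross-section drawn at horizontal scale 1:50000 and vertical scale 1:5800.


VE = horizontal_scale / vertical_scale = 50000 / 5800 ≈ 8.6

8.6x


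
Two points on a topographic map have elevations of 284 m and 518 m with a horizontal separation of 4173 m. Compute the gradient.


gradient = (518 - 284) / 4173 = 234 / 4173 = 0.0561

0.0561


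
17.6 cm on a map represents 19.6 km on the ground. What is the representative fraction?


ground = 19.6 km = 1960000 cm; RF denominator = ground / map = 1960000 / 17.6 ≈ 111364; RF = 1:111364

1:111364


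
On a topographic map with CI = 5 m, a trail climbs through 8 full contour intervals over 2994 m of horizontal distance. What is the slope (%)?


elevation change = 8 * 5 = 40 m
slope = 40 / 2994 * 100 = 1.3%

1.3%


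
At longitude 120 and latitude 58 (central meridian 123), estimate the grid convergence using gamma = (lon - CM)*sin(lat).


gamma = (120 - 123) * sin(58) = -3 * 0.848048 = -2.544 degrees

-2.544 degrees


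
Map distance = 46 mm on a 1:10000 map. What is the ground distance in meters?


ground = 46 mm * 10000 / 1000 = 460.0 m

460.0 m


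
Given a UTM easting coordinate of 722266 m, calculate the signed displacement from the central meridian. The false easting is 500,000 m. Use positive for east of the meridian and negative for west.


displacement = 722266 - 500000 = 222266 m

222266 m


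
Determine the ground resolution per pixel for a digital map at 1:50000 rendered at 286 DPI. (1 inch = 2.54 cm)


pixel_cm = 2.54 / 286 ≈ 0.008881 cm
ground = pixel_cm * 50000 / 100 = 2.54 * 50000 / (286 * 100) = 127000 / 28600 ≈ 4.44 m

4.44 m


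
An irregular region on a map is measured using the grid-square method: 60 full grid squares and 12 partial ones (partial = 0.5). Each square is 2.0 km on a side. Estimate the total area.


effective squares = 60 + 12 * 0.5 = 66.0
area = 66.0 * 4.0 = 264.0 km^2

264.0 km^2


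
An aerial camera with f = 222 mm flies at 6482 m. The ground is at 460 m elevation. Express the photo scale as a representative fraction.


scale = f / (H - h) = 222 mm / 6022 m = 222 / 6022000 = 1:27126

1:27126


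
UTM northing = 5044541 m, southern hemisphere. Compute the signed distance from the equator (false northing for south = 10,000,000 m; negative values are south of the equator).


For southern: actual = 5044541 - 10000000 = -4955459 m

-4955459 m


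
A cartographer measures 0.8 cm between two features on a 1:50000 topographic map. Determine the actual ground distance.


ground = 0.8 cm * 50000 / 100 = 400.0 m

400.0 m


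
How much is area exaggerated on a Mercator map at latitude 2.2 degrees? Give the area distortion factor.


area_distortion = 1/cos^2(2.2) = 1.001

1.001


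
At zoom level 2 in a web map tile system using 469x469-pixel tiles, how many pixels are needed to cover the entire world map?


tiles per axis = 2^2 = 4
total tiles = 4^2 = 16
pixels per axis = 4 * 469 = 1876
total pixels = 1876^2 = 3519376

3519376 pixels


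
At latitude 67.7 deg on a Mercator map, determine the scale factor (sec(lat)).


SF = 1 / cos(67.7) = 1 / 0.379456 = 2.635

2.635


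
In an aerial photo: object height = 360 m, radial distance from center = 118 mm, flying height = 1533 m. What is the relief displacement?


d = h * r / H = 360 * 118 / 1533 = 27.71 mm

27.71 mm


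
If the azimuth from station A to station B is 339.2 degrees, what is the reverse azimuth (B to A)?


back azimuth = (339.2 + 180) mod 360 = 159.2 degrees

159.2 degrees


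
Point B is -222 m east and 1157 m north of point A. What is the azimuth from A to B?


az = atan2(-222, 1157) = -10.9 deg
adjusted to 0-360: 349.1 degrees

349.1 degrees


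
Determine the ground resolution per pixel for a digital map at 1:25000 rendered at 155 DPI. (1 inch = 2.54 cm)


pixel_cm = 2.54 / 155 ≈ 0.016387 cm
ground = pixel_cm * 25000 / 100 = 2.54 * 25000 / (155 * 100) = 63500 / 15500 ≈ 4.1 m

4.1 m


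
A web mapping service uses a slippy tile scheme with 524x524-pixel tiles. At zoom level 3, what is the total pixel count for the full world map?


tiles per axis = 2^3 = 8
total tiles = 8^2 = 64
pixels per axis = 8 * 524 = 4192
total pixels = 4192^2 = 17572864

17572864 pixels


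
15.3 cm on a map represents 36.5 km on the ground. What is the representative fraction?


ground = 36.5 km = 3650000 cm; RF denominator = ground / map = 3650000 / 15.3 ≈ 238562; RF = 1:238562

1:238562


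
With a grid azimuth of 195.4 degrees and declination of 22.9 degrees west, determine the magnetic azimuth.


magnetic azimuth = grid azimuth - declination (east +ve)
mag_az = 195.4 - -22.9 = 218.3 degrees

218.3 degrees


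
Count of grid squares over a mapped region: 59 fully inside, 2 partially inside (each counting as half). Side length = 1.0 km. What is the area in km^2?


effective squares = 59 + 2 * 0.5 = 60.0
area = 60.0 * 1.0 = 60.0 km^2

60.0 km^2


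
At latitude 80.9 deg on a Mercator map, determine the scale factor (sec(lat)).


SF = 1 / cos(80.9) = 1 / 0.158158 = 6.323

6.323


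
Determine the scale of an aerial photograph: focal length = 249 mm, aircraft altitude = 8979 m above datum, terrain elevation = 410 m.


scale = f / (H - h) = 249 mm / 8569 m = 249 / 8569000 = 1:34414

1:34414


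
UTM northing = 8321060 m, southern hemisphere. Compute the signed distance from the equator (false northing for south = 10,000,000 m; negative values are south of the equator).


For southern: actual = 8321060 - 10000000 = -1678940 m

-1678940 m


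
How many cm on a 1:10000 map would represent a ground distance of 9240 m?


map_cm = 9240 * 100 / 10000 = 92.4 cm

92.4 cm


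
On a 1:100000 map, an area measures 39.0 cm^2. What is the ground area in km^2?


ground_area = 39.0 * (100000/100)^2 = 39000000.0 m^2 = 39.0 km^2

39.0 km^2


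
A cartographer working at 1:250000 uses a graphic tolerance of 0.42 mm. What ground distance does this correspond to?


ground = 0.42 mm * 250000 / 1000 = 105.0 m

105.0 m


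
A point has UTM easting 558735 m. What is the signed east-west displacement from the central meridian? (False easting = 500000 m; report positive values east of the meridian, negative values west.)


displacement = 558735 - 500000 = 58735 m

58735 m


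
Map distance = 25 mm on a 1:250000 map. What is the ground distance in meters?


ground = 25 mm * 250000 / 1000 = 6250.0 m

6250.0 m


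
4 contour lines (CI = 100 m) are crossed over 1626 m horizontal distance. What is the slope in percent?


elevation change = 4 * 100 = 400 m
slope = 400 / 1626 * 100 = 24.6%

24.6%


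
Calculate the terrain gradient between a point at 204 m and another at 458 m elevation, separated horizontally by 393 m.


gradient = (458 - 204) / 393 = 254 / 393 = 0.6463

0.6463


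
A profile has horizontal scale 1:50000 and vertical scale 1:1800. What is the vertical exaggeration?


VE = horizontal_scale / vertical_scale = 50000 / 1800 ≈ 27.8

27.8x


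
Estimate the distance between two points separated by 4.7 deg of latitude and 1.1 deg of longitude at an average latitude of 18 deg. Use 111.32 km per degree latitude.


dlat_km = 4.7 * 111.32 = 523.204
dlon_km = 1.1 * 111.32 * cos(18) ≈ 116.459
dist = sqrt(523.204^2 + 116.459^2) ≈ 536.0 km

536.0 km


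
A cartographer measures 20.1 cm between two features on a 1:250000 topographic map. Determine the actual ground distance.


ground = 20.1 cm * 250000 / 100 = 50250.0 m = 50.25 km

50.25 km


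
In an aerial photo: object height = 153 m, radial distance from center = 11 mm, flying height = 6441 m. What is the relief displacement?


d = h * r / H = 153 * 11 / 6441 = 0.26 mm

0.26 mm


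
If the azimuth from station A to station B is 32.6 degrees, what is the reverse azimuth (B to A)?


back azimuth = (32.6 + 180) mod 360 = 212.6 degrees

212.6 degrees


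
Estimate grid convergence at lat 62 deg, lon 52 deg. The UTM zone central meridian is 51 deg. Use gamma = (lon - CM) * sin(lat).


gamma = (52 - 51) * sin(62) = 1 * 0.882948 = 0.883 degrees

0.883 degrees


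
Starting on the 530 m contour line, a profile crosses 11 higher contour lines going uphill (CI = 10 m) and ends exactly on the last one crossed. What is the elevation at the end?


elevation = 530 + 11 * 10 = 640 m

640 m


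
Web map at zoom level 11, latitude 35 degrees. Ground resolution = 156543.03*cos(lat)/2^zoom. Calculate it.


res = 156543.03 * cos(35) / 2^11 = 156543.03 * 0.81915204 / 2048 = 62.61 m/pixel

62.61 m/pixel


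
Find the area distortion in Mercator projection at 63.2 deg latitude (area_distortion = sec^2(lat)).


area_distortion = 1/cos^2(63.2) = 4.919

4.919


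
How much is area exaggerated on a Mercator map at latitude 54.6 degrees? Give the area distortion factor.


area_distortion = 1/cos^2(54.6) = 2.98

2.98


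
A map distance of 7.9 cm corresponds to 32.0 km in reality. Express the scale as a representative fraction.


ground = 32.0 km = 3200000 cm; RF denominator = ground / map = 3200000 / 7.9 ≈ 405063; RF = 1:405063

1:405063


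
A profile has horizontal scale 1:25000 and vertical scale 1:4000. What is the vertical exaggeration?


VE = horizontal_scale / vertical_scale = 25000 / 4000 = 6.25

6.25x


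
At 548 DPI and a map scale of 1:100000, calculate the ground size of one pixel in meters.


pixel_cm = 2.54 / 548 ≈ 0.004635 cm
ground = pixel_cm * 100000 / 100 = 2.54 * 100000 / (548 * 100) = 254000 / 54800 ≈ 4.64 m

4.64 m


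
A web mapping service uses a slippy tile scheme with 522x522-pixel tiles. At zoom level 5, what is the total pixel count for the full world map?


tiles per axis = 2^5 = 32
total tiles = 32^2 = 1024
pixels per axis = 32 * 522 = 16704
total pixels = 16704^2 = 279023616

279023616 pixels


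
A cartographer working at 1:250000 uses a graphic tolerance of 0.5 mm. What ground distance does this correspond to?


ground = 0.5 mm * 250000 / 1000 = 125.0 m

125.0 m


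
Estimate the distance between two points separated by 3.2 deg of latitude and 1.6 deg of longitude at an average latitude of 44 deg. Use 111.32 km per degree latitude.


dlat_km = 3.2 * 111.32 = 356.224
dlon_km = 1.6 * 111.32 * cos(44) ≈ 128.123
dist = sqrt(356.224^2 + 128.123^2) ≈ 378.6 km

378.6 km


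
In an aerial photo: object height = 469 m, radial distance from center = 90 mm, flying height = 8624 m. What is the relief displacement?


d = h * r / H = 469 * 90 / 8624 = 4.89 mm

4.89 mm


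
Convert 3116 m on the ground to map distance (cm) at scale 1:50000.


map_cm = 3116 * 100 / 50000 = 6.232 cm ≈ 6.23 cm

6.23 cm


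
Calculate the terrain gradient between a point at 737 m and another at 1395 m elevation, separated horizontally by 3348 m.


gradient = (1395 - 737) / 3348 = 658 / 3348 = 0.1965

0.1965


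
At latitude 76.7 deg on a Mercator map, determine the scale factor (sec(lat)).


SF = 1 / cos(76.7) = 1 / 0.23005 = 4.347

4.347


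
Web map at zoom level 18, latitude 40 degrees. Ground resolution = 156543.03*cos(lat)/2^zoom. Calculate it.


res = 156543.03 * cos(40) / 2^18 = 156543.03 * 0.76604444 / 262144 = 0.46 m/pixel

0.46 m/pixel


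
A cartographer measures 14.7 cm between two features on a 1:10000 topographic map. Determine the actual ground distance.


ground = 14.7 cm * 10000 / 100 = 1470.0 m = 1.47 km

1.47 km


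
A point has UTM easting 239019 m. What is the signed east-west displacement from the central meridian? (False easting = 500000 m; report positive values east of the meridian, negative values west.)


displacement = 239019 - 500000 = -260981 m

-260981 m


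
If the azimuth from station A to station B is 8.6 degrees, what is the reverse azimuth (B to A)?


back azimuth = (8.6 + 180) mod 360 = 188.6 degrees

188.6 degrees


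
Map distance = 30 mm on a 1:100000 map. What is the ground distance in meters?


ground = 30 mm * 100000 / 1000 = 3000.0 m

3000.0 m


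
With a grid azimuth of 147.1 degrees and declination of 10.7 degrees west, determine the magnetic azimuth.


magnetic azimuth = grid azimuth - declination (east +ve)
mag_az = 147.1 - -10.7 = 157.8 degrees

157.8 degrees


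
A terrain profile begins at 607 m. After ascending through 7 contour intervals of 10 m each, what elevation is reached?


elevation = 607 + 7 * 10 = 677 m

677 m


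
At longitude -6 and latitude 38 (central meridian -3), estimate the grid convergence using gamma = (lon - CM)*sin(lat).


gamma = (-6 - -3) * sin(38) = -3 * 0.615661 = -1.847 degrees

-1.847 degrees


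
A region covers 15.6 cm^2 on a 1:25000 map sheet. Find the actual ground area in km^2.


ground_area = 15.6 * (25000/100)^2 = 975000.0 m^2 = 0.975 km^2

0.975 km^2


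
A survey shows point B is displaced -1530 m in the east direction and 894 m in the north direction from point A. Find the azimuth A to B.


az = atan2(-1530, 894) = -59.7 deg
adjusted to 0-360: 300.3 degrees

300.3 degrees


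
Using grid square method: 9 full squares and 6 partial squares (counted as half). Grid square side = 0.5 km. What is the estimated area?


effective squares = 9 + 6 * 0.5 = 12.0
area = 12.0 * 0.25 = 3.0 km^2

3.0 km^2


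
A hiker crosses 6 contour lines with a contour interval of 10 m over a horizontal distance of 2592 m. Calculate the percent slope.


elevation change = 6 * 10 = 60 m
slope = 60 / 2592 * 100 = 2.3%

2.3%


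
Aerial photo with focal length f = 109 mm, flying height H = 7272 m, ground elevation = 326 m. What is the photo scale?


scale = f / (H - h) = 109 mm / 6946 m = 109 / 6946000 = 1:63725

1:63725


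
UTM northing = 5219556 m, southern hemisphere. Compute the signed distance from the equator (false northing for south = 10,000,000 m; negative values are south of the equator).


For southern: actual = 5219556 - 10000000 = -4780444 m

-4780444 m


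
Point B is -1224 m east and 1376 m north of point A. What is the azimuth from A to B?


az = atan2(-1224, 1376) = -41.7 deg
adjusted to 0-360: 318.3 degrees

318.3 degrees


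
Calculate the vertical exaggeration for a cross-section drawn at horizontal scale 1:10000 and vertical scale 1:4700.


VE = horizontal_scale / vertical_scale = 10000 / 4700 ≈ 2.1

2.1x


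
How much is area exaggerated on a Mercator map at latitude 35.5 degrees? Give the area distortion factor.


area_distortion = 1/cos^2(35.5) = 1.509

1.509


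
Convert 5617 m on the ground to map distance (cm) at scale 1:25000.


map_cm = 5617 * 100 / 25000 = 22.468 cm ≈ 22.47 cm

22.47 cm


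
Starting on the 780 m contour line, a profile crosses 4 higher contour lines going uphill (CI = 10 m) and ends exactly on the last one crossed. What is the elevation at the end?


elevation = 780 + 4 * 10 = 820 m

820 m


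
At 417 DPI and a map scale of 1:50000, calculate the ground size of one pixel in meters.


pixel_cm = 2.54 / 417 ≈ 0.006091 cm
ground = pixel_cm * 50000 / 100 = 2.54 * 50000 / (417 * 100) = 127000 / 41700 ≈ 3.05 m

3.05 m


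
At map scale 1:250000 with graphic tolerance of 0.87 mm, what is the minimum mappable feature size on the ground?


ground = 0.87 mm * 250000 / 1000 = 217.5 m

217.5 m


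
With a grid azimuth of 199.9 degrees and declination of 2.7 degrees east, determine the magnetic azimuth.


magnetic azimuth = grid azimuth - declination (east +ve)
mag_az = 199.9 - 2.7 = 197.2 degrees

197.2 degrees


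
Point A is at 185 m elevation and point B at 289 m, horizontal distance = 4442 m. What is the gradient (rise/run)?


gradient = (289 - 185) / 4442 = 104 / 4442 = 0.0234

0.0234


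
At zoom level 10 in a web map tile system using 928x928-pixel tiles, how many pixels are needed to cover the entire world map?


tiles per axis = 2^10 = 1024
total tiles = 1024^2 = 1048576
pixels per axis = 1024 * 928 = 950272
total pixels = 950272^2 = 903016873984

903016873984 pixels


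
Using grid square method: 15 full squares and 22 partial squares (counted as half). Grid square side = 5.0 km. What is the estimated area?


effective squares = 15 + 22 * 0.5 = 26.0
area = 26.0 * 25.0 = 650.0 km^2

650.0 km^2


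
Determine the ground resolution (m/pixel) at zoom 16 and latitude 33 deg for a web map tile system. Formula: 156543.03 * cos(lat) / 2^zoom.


res = 156543.03 * cos(33) / 2^16 = 156543.03 * 0.83867057 / 65536 = 2.0 m/pixel

2.0 m/pixel


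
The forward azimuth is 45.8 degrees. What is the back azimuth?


back azimuth = (45.8 + 180) mod 360 = 225.8 degrees

225.8 degrees


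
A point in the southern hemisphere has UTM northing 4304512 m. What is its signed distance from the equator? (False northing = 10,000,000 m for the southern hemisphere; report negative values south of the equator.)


For southern: actual = 4304512 - 10000000 = -5695488 m

-5695488 m


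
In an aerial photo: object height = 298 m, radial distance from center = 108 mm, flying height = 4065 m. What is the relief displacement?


d = h * r / H = 298 * 108 / 4065 = 7.92 mm

7.92 mm


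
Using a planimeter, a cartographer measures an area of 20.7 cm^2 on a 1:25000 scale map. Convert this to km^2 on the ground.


ground_area = 20.7 * (25000/100)^2 = 1293750.0 m^2 = 1.29375 km^2 ≈ 1.294 km^2

1.294 km^2


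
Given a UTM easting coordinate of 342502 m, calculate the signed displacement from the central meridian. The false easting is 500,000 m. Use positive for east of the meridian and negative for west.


displacement = 342502 - 500000 = -157498 m

-157498 m


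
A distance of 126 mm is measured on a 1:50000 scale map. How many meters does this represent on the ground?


ground = 126 mm * 50000 / 1000 = 6300.0 m

6300.0 m


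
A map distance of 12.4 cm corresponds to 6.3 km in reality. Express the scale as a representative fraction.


ground = 6.3 km = 630000 cm; RF denominator = ground / map = 630000 / 12.4 ≈ 50806; RF = 1:50806

1:50806


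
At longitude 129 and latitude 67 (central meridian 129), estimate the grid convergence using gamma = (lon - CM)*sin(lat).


gamma = (129 - 129) * sin(67) = 0 * 0.920505 = 0.0 degrees

0.0 degrees


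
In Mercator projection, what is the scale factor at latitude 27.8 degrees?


SF = 1 / cos(27.8) = 1 / 0.884581 = 1.13

1.13


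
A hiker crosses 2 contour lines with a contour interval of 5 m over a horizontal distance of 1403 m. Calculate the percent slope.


elevation change = 2 * 5 = 10 m
slope = 10 / 1403 * 100 = 0.7%

0.7%


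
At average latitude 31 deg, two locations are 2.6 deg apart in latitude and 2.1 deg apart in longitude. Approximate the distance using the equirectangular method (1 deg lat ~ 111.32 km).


dlat_km = 2.6 * 111.32 = 289.432
dlon_km = 2.1 * 111.32 * cos(31) ≈ 200.382
dist = sqrt(289.432^2 + 200.382^2) ≈ 352.0 km

352.0 km


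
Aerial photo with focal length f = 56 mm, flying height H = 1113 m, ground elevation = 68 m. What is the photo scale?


scale = f / (H - h) = 56 mm / 1045 m = 56 / 1045000 = 1:18661

1:18661


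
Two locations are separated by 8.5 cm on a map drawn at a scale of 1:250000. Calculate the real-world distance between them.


ground = 8.5 cm * 250000 / 100 = 21250.0 m = 21.25 km

21.25 km


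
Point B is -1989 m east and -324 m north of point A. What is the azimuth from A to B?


az = atan2(-1989, -324) = -99.3 deg
adjusted to 0-360: 260.7 degrees

260.7 degrees


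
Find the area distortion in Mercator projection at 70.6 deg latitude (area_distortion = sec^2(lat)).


area_distortion = 1/cos^2(70.6) = 9.064

9.064


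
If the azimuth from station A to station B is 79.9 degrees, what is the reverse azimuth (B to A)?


back azimuth = (79.9 + 180) mod 360 = 259.9 degrees

259.9 degrees


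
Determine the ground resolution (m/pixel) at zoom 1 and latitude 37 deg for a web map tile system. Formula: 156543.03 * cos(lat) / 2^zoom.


res = 156543.03 * cos(37) / 2^1 = 156543.03 * 0.79863551 / 2 = 62510.41 m/pixel

62510.41 m/pixel


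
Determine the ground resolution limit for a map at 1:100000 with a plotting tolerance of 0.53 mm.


ground = 0.53 mm * 100000 / 1000 = 53.0 m

53.0 m


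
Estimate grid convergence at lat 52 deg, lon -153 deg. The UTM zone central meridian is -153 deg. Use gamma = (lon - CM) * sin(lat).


gamma = (-153 - -153) * sin(52) = 0 * 0.788011 = 0.0 degrees

0.0 degrees


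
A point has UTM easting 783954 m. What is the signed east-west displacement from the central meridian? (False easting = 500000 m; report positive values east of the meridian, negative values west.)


displacement = 783954 - 500000 = 283954 m

283954 m


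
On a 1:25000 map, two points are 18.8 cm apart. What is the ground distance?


ground = 18.8 cm * 25000 / 100 = 4700.0 m = 4.7 km

4.7 km


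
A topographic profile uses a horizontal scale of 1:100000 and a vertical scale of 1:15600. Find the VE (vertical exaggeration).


VE = horizontal_scale / vertical_scale = 100000 / 15600 ≈ 6.4

6.4x


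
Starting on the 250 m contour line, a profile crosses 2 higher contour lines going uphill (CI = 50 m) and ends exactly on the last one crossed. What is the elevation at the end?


elevation = 250 + 2 * 50 = 350 m

350 m


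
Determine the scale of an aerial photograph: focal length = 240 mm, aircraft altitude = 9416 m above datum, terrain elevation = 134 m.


scale = f / (H - h) = 240 mm / 9282 m = 240 / 9282000 = 1:38675

1:38675


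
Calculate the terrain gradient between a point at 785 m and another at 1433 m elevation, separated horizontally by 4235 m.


gradient = (1433 - 785) / 4235 = 648 / 4235 = 0.153

0.153


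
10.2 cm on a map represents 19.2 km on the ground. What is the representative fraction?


ground = 19.2 km = 1920000 cm; RF denominator = ground / map = 1920000 / 10.2 ≈ 188235; RF = 1:188235

1:188235


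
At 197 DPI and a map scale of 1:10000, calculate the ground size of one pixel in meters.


pixel_cm = 2.54 / 197 ≈ 0.012893 cm
ground = pixel_cm * 10000 / 100 = 2.54 * 10000 / (197 * 100) = 25400 / 19700 ≈ 1.29 m

1.29 m


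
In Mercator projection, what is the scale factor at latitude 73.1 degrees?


SF = 1 / cos(73.1) = 1 / 0.290702 = 3.44

3.44


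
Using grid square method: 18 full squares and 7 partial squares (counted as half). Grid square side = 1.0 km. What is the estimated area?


effective squares = 18 + 7 * 0.5 = 21.5
area = 21.5 * 1.0 = 21.5 km^2

21.5 km^2


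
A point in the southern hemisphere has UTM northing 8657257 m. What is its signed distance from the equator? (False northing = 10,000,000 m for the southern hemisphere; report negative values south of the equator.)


For southern: actual = 8657257 - 10000000 = -1342743 m

-1342743 m


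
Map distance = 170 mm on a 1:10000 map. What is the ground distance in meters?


ground = 170 mm * 10000 / 1000 = 1700.0 m

1700.0 m


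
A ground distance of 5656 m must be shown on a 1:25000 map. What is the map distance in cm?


map_cm = 5656 * 100 / 25000 = 22.624 cm ≈ 22.62 cm

22.62 cm


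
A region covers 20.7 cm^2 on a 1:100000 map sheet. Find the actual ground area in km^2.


ground_area = 20.7 * (100000/100)^2 = 20700000.0 m^2 = 20.7 km^2

20.7 km^2


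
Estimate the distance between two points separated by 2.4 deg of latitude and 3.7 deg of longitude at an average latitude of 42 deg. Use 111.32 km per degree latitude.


dlat_km = 2.4 * 111.32 = 267.168
dlon_km = 3.7 * 111.32 * cos(42) ≈ 306.089
dist = sqrt(267.168^2 + 306.089^2) ≈ 406.3 km

406.3 km


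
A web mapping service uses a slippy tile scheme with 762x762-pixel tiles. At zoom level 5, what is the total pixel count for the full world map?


tiles per axis = 2^5 = 32
total tiles = 32^2 = 1024
pixels per axis = 32 * 762 = 24384
total pixels = 24384^2 = 594579456

594579456 pixels


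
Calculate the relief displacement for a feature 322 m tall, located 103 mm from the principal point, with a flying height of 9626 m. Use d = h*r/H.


d = h * r / H = 322 * 103 / 9626 = 3.45 mm

3.45 mm


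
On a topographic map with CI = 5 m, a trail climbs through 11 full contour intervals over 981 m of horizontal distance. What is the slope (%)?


elevation change = 11 * 5 = 55 m
slope = 55 / 981 * 100 = 5.6%

5.6%


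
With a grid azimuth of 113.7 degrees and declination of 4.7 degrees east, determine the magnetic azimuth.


magnetic azimuth = grid azimuth - declination (east +ve)
mag_az = 113.7 - 4.7 = 109.0 degrees

109.0 degrees


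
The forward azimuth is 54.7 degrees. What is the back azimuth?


back azimuth = (54.7 + 180) mod 360 = 234.7 degrees

234.7 degrees


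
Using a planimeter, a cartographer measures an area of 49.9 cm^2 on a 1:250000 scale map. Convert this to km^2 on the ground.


ground_area = 49.9 * (250000/100)^2 = 311875000.0 m^2 = 311.875 km^2

311.875 km^2


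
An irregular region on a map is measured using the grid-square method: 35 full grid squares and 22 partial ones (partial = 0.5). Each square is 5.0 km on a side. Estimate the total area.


effective squares = 35 + 22 * 0.5 = 46.0
area = 46.0 * 25.0 = 1150.0 km^2

1150.0 km^2


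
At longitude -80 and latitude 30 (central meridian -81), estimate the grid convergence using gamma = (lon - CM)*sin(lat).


gamma = (-80 - -81) * sin(30) = 1 * 0.5 = 0.5 degrees

0.5 degrees


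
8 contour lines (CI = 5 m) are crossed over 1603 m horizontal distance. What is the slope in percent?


elevation change = 8 * 5 = 40 m
slope = 40 / 1603 * 100 = 2.5%

2.5%


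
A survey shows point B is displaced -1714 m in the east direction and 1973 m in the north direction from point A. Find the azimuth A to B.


az = atan2(-1714, 1973) = -41.0 deg
adjusted to 0-360: 319.0 degrees

319.0 degrees


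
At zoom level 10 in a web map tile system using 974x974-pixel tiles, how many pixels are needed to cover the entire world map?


tiles per axis = 2^10 = 1024
total tiles = 1024^2 = 1048576
pixels per axis = 1024 * 974 = 997376
total pixels = 997376^2 = 994758885376

994758885376 pixels


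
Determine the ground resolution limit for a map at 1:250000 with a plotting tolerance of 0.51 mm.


ground = 0.51 mm * 250000 / 1000 = 127.5 m

127.5 m


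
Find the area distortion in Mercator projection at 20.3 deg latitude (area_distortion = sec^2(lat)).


area_distortion = 1/cos^2(20.3) = 1.137

1.137


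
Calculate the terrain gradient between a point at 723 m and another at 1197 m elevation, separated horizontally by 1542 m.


gradient = (1197 - 723) / 1542 = 474 / 1542 = 0.3074

0.3074


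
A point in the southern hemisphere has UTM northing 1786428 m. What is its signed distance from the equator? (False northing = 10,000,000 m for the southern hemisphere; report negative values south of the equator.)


For southern: actual = 1786428 - 10000000 = -8213572 m

-8213572 m


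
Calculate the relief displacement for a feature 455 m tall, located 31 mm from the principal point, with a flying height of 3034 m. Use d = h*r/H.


d = h * r / H = 455 * 31 / 3034 = 4.65 mm

4.65 mm


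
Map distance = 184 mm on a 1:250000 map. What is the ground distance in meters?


ground = 184 mm * 250000 / 1000 = 46000.0 m

46000.0 m


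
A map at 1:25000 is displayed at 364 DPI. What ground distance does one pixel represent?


pixel_cm = 2.54 / 364 ≈ 0.006978 cm
ground = pixel_cm * 25000 / 100 = 2.54 * 25000 / (364 * 100) = 63500 / 36400 ≈ 1.74 m

1.74 m


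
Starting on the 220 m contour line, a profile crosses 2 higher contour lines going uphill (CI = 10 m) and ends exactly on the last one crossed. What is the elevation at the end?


elevation = 220 + 2 * 10 = 240 m

240 m


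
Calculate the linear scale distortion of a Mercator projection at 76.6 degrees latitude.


SF = 1 / cos(76.6) = 1 / 0.231748 = 4.315

4.315


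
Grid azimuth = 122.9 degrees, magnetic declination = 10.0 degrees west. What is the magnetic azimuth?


magnetic azimuth = grid azimuth - declination (east +ve)
mag_az = 122.9 - -10.0 = 132.9 degrees

132.9 degrees


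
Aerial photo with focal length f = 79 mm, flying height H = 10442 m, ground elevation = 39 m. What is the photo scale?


scale = f / (H - h) = 79 mm / 10403 m = 79 / 10403000 = 1:131684

1:131684


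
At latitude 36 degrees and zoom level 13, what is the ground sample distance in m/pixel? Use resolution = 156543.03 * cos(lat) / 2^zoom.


res = 156543.03 * cos(36) / 2^13 = 156543.03 * 0.80901699 / 8192 = 15.46 m/pixel

15.46 m/pixel


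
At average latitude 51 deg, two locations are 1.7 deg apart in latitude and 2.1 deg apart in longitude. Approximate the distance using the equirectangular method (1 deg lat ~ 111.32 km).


dlat_km = 1.7 * 111.32 = 189.244
dlon_km = 2.1 * 111.32 * cos(51) ≈ 147.117
dist = sqrt(189.244^2 + 147.117^2) ≈ 239.7 km

239.7 km


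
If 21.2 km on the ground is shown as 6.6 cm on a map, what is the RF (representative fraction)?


ground = 21.2 km = 2120000 cm; RF denominator = ground / map = 2120000 / 6.6 ≈ 321212; RF = 1:321212

1:321212


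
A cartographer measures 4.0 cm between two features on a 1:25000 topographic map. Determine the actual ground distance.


ground = 4.0 cm * 25000 / 100 = 1000.0 m = 1.0 km

1.0 km


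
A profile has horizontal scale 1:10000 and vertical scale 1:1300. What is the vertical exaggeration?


VE = horizontal_scale / vertical_scale = 10000 / 1300 ≈ 7.7

7.7x


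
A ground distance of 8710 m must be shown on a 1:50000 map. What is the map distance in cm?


map_cm = 8710 * 100 / 50000 = 17.42 cm

17.42 cm


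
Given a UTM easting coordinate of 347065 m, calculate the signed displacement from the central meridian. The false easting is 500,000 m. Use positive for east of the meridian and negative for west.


displacement = 347065 - 500000 = -152935 m

-152935 m


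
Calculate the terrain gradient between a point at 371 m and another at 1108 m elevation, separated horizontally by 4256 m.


gradient = (1108 - 371) / 4256 = 737 / 4256 = 0.1732

0.1732


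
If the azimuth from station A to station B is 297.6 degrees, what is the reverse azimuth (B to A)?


back azimuth = (297.6 + 180) mod 360 = 117.6 degrees

117.6 degrees


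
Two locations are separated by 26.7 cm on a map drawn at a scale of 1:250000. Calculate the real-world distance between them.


ground = 26.7 cm * 250000 / 100 = 66750.0 m = 66.75 km

66.75 km


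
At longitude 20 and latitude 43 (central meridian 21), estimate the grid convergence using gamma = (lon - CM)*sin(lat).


gamma = (20 - 21) * sin(43) = -1 * 0.681998 = -0.682 degrees

-0.682 degrees


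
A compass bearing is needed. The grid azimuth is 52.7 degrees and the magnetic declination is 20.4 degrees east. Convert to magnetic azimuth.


magnetic azimuth = grid azimuth - declination (east +ve)
mag_az = 52.7 - 20.4 = 32.3 degrees

32.3 degrees


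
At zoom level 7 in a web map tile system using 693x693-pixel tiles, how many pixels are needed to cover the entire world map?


tiles per axis = 2^7 = 128
total tiles = 128^2 = 16384
pixels per axis = 128 * 693 = 88704
total pixels = 88704^2 = 7868399616

7868399616 pixels


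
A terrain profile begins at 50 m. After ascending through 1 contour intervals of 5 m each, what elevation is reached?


elevation = 50 + 1 * 5 = 55 m

55 m


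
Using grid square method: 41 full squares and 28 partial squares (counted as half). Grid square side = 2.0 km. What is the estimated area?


effective squares = 41 + 28 * 0.5 = 55.0
area = 55.0 * 4.0 = 220.0 km^2

220.0 km^2


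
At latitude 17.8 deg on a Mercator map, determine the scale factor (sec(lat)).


SF = 1 / cos(17.8) = 1 / 0.952129 = 1.05

1.05


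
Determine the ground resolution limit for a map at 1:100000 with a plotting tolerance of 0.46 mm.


ground = 0.46 mm * 100000 / 1000 = 46.0 m

46.0 m


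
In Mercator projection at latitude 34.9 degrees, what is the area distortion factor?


area_distortion = 1/cos^2(34.9) = 1.487

1.487


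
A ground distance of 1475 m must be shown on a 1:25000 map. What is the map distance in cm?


map_cm = 1475 * 100 / 25000 = 5.9 cm

5.9 cm


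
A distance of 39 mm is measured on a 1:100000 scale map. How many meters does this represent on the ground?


ground = 39 mm * 100000 / 1000 = 3900.0 m

3900.0 m
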